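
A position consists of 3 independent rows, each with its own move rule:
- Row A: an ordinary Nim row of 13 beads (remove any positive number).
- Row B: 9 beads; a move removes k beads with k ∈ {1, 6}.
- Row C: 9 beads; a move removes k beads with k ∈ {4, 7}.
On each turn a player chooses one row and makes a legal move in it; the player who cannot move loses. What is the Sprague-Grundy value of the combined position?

Row A is a plain Nim row of size 13, so its Grundy value is 13.
Build the Grundy sequence for row B with g(k) = mex{g(k−s) : s ∈ {1, 6}, s ≤ k}:
g(0) = mex{} = 0
g(1) = mex{0} = 1
g(2) = mex{1} = 0
g(3) = mex{0} = 1
g(4) = mex{1} = 0
g(5) = mex{0} = 1
g(6) = mex{0,1} = 2
g(7) = mex{1,2} = 0
g(8) = mex{0} = 1
g(9) = mex{1} = 0
So g(9) = 0.
Build the Grundy sequence for row C with g(k) = mex{g(k−s) : s ∈ {4, 7}, s ≤ k}:
k:     0  1  2  3  4  5  6  7  8  9
g(k):  0  0  0  0  1  1  1  1  2  2
So g(9) = 2.
By the Sprague-Grundy theorem, the Grundy value of a sum of independent games is the XOR of the component values.
Combined value = 13 ⊕ 0 ⊕ 2 = 15.

15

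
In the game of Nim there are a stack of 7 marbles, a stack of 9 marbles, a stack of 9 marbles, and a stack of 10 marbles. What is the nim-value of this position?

Bitwise XOR of the heap sizes:
  0111  (7)
  1001  (9)
  1001  (9)
  1010  (10)
  ----
  1101  (13)

13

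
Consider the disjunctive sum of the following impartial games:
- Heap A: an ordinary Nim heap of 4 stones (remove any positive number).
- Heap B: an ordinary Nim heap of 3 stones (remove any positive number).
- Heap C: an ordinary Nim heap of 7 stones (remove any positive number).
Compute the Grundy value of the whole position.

0

Heap A is a plain Nim heap of size 4, so its Grundy value is 4.
Heap B is a plain Nim heap of size 3, so its Grundy value is 3.
Heap C is a plain Nim heap of size 7, so its Grundy value is 7.
By the Sprague-Grundy theorem, the Grundy value of a sum of independent games is the XOR of the component values.
Combined value = 4 XOR 3 XOR 7 = 0.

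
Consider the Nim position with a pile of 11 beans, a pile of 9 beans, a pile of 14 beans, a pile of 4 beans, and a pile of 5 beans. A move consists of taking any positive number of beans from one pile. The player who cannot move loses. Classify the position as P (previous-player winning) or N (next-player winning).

Nim-sum: 11 ^ 9 ^ 14 ^ 4 ^ 5 = 13.
The nim-sum is 13 ≠ 0, so this is an N-position: the player to move can win.

N-position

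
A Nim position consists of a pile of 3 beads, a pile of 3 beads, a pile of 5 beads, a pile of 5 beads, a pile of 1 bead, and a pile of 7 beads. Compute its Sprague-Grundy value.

6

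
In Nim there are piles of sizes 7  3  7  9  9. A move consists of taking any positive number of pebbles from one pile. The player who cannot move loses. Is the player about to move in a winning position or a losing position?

Winning position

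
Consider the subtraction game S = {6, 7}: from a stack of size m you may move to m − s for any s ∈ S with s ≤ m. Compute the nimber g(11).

Build the Grundy sequence with g(k) = mex{g(k−s) : s ∈ {6, 7}, s ≤ k}:
g(0) = mex{} = 0
g(1) = mex{} = 0
g(2) = mex{} = 0
g(3) = mex{} = 0
g(4) = mex{} = 0
g(5) = mex{} = 0
g(6) = mex{0} = 1
g(7) = mex{0} = 1
g(8) = mex{0} = 1
g(9) = mex{0} = 1
g(10) = mex{0} = 1
g(11) = mex{0} = 1
So g(11) = 1.

1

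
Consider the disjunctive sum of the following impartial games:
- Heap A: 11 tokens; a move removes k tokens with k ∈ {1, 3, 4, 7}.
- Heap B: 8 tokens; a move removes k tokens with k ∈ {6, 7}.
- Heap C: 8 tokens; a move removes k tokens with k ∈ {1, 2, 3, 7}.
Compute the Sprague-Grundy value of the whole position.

0

For heap A, compute g(0), g(1), … with moves {1, 3, 4, 7}:
g(0) = mex{} = 0
g(1) = mex{0} = 1
g(2) = mex{1} = 0
g(3) = mex{0} = 1
g(4) = mex{0,1} = 2
g(5) = mex{0,1,2} = 3
g(6) = mex{0,1,3} = 2
g(7) = mex{0,1,2} = 3
g(8) = mex{1,2,3} = 0
g(9) = mex{0,2,3} = 1
g(10) = mex{1,2,3} = 0
g(11) = mex{0,2,3} = 1
So g(11) = 1.
Grundy values for heap B (subtraction set {6, 7}):
g(0) = mex{} = 0
g(1) = mex{} = 0
g(2) = mex{} = 0
g(3) = mex{} = 0
g(4) = mex{} = 0
g(5) = mex{} = 0
g(6) = mex{0} = 1
g(7) = mex{0} = 1
g(8) = mex{0} = 1
So g(8) = 1.
Build the Grundy sequence for heap C with g(k) = mex{g(k−s) : s ∈ {1, 2, 3, 7}, s ≤ k}:
g(0) = mex{} = 0
g(1) = mex{0} = 1
g(2) = mex{0,1} = 2
g(3) = mex{0,1,2} = 3
g(4) = mex{1,2,3} = 0
g(5) = mex{0,2,3} = 1
g(6) = mex{0,1,3} = 2
g(7) = mex{0,1,2} = 3
g(8) = mex{1,2,3} = 0
So g(8) = 0.
By the Sprague-Grundy theorem, the Grundy value of a sum of independent games is the XOR of the component values.
Combined value = 1 XOR 1 XOR 0 = 0.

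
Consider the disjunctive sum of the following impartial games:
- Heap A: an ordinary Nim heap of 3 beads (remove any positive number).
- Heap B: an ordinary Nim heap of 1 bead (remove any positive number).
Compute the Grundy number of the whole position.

Heap A is a plain Nim heap of size 3, so its Grundy value is 3.
Heap B is a plain Nim heap of size 1, so its Grundy value is 1.
By the Sprague-Grundy theorem, the Grundy value of a sum of independent games is the XOR of the component values.
Combined value = 3 ⊕ 1 = 2.

2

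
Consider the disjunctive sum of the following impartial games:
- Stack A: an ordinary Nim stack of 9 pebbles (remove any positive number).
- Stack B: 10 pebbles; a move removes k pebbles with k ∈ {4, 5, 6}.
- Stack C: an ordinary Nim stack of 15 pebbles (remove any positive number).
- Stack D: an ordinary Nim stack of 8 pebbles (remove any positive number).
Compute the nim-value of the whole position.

14

Stack A is a plain Nim stack of size 9, so its Grundy value is 9.
Grundy values for stack B (subtraction set {4, 5, 6}):
g(0) = mex{} = 0
g(1) = mex{} = 0
g(2) = mex{} = 0
g(3) = mex{} = 0
g(4) = mex{0} = 1
g(5) = mex{0} = 1
g(6) = mex{0} = 1
g(7) = mex{0} = 1
g(8) = mex{0,1} = 2
g(9) = mex{0,1} = 2
g(10) = mex{1} = 0
So g(10) = 0.
Stack C is a plain Nim stack of size 15, so its Grundy value is 15.
Stack D is a plain Nim stack of size 8, so its Grundy value is 8.
By the Sprague-Grundy theorem, the Grundy value of a sum of independent games is the XOR of the component values.
Combined value = 9 ⊕ 0 ⊕ 15 ⊕ 8 = 14.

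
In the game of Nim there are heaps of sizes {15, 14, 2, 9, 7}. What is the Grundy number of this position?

13

Write each in binary and XOR column by column:
  1111  (15)
  1110  (14)
  0010  (2)
  1001  (9)
  0111  (7)
  ----
  1101  (13)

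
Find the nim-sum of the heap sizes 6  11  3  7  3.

10

Compute the nim-sum pairwise:
6 ^ 11 = 13
13 ^ 3 = 14
14 ^ 7 = 9
9 ^ 3 = 10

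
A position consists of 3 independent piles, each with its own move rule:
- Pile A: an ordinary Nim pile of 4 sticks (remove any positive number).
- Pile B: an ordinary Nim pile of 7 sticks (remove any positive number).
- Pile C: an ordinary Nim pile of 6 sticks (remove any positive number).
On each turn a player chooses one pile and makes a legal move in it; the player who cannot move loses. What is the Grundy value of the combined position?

5

Pile A is a plain Nim pile of size 4, so its Grundy value is 4.
Pile B is a plain Nim pile of size 7, so its Grundy value is 7.
Pile C is a plain Nim pile of size 6, so its Grundy value is 6.
By the Sprague-Grundy theorem, the Grundy value of a sum of independent games is the XOR of the component values.
Combined value = 4 ⊕ 7 ⊕ 6 = 5.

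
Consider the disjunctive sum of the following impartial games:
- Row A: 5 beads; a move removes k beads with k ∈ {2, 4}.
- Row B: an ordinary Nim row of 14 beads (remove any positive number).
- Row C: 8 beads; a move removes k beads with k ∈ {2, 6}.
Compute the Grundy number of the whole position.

Grundy values for row A (subtraction set {2, 4}):
g(0) = mex{} = 0
g(1) = mex{} = 0
g(2) = mex{0} = 1
g(3) = mex{0} = 1
g(4) = mex{0,1} = 2
g(5) = mex{0,1} = 2
So g(5) = 2.
Row B is a plain Nim row of size 14, so its Grundy value is 14.
Grundy values for row C (subtraction set {2, 6}):
g(0) = mex{} = 0
g(1) = mex{} = 0
g(2) = mex{0} = 1
g(3) = mex{0} = 1
g(4) = mex{1} = 0
g(5) = mex{1} = 0
g(6) = mex{0} = 1
g(7) = mex{0} = 1
g(8) = mex{1} = 0
So g(8) = 0.
By the Sprague-Grundy theorem, the Grundy value of a sum of independent games is the XOR of the component values.
Combined value = 2 ⊕ 14 ⊕ 0 = 12.

12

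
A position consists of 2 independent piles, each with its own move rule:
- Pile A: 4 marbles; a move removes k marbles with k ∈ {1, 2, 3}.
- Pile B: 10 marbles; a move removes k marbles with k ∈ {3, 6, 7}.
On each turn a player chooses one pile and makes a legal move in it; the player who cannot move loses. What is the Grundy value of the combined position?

0

Build the Grundy sequence for pile A with g(k) = mex{g(k−s) : s ∈ {1, 2, 3}, s ≤ k}:
g(0) = mex{} = 0
g(1) = mex{0} = 1
g(2) = mex{0,1} = 2
g(3) = mex{0,1,2} = 3
g(4) = mex{1,2,3} = 0
So g(4) = 0.
For pile B, compute g(0), g(1), … with moves {3, 6, 7}:
g(0) = mex{} = 0
g(1) = mex{} = 0
g(2) = mex{} = 0
g(3) = mex{0} = 1
g(4) = mex{0} = 1
g(5) = mex{0} = 1
g(6) = mex{0,1} = 2
g(7) = mex{0,1} = 2
g(8) = mex{0,1} = 2
g(9) = mex{0,1,2} = 3
g(10) = mex{1,2} = 0
So g(10) = 0.
By the Sprague-Grundy theorem, the Grundy value of a sum of independent games is the XOR of the component values.
Combined value = 0 XOR 0 = 0.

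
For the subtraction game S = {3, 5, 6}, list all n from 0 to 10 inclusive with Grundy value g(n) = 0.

Grundy values for subtraction set {3, 5, 6}:
g(0) = mex{} = 0
g(1) = mex{} = 0
g(2) = mex{} = 0
g(3) = mex{0} = 1
g(4) = mex{0} = 1
g(5) = mex{0} = 1
g(6) = mex{0,1} = 2
g(7) = mex{0,1} = 2
g(8) = mex{0,1} = 2
g(9) = mex{1,2} = 0
g(10) = mex{1,2} = 0
The P-positions (g = 0) in 0..10 are 0, 1, 2, 9, 10.

0, 1, 2, 9, 10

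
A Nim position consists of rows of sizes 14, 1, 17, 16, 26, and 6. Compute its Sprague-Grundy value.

18

Bitwise XOR of the heap sizes:
  01110  (14)
  00001  (1)
  10001  (17)
  10000  (16)
  11010  (26)
  00110  (6)
  -----
  10010  (18)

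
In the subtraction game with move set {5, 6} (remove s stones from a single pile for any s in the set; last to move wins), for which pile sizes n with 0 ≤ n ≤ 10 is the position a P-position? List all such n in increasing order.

0, 1, 2, 3, 4

Grundy values for subtraction set {5, 6}:
k:     0  1  2  3  4  5  6  7  8  9 10
g(k):  0  0  0  0  0  1  1  1  1  1  2
The P-positions (g = 0) in 0..10 are 0, 1, 2, 3, 4.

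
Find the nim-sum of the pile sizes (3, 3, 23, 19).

Compute the nim-sum pairwise:
3 XOR 3 = 0
0 XOR 23 = 23
23 XOR 19 = 4

4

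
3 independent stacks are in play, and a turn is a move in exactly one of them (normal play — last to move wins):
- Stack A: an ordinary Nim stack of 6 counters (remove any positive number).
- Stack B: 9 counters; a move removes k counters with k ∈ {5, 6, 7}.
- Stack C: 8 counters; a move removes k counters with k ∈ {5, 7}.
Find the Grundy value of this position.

6

Stack A is a plain Nim stack of size 6, so its Grundy value is 6.
For stack B, compute g(0), g(1), … with moves {5, 6, 7}:
g(0) = mex{} = 0
g(1) = mex{} = 0
g(2) = mex{} = 0
g(3) = mex{} = 0
g(4) = mex{} = 0
g(5) = mex{0} = 1
g(6) = mex{0} = 1
g(7) = mex{0} = 1
g(8) = mex{0} = 1
g(9) = mex{0} = 1
So g(9) = 1.
For stack C, compute g(0), g(1), … with moves {5, 7}:
k:     0  1  2  3  4  5  6  7  8
g(k):  0  0  0  0  0  1  1  1  1
So g(8) = 1.
The value of a disjunctive sum is the nim-sum of the parts.
Combined value = 6 ⊕ 1 ⊕ 1 = 6.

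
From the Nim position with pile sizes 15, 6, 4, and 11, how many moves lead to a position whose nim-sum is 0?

3

Compute the nim-sum pairwise:
15 ⊕ 6 = 9
9 ⊕ 4 = 13
13 ⊕ 11 = 6
The overall nim-sum is X = 6. A pile of size p has a winning move iff p XOR X < p (reduce it to p XOR X).
  15: 15 XOR 6 = 9 < 15 — winning move (to 9).
  6: 6 XOR 6 = 0 < 6 — winning move (to 0).
  4: 4 XOR 6 = 2 < 4 — winning move (to 2).
  11: 11 XOR 6 = 13 ≥ 11 — no move.
That gives 3 winning moves.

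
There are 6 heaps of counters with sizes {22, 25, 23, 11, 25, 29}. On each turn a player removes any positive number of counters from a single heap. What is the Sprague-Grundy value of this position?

Nim-sum: 22 XOR 25 XOR 23 XOR 11 XOR 25 XOR 29 = 23.

23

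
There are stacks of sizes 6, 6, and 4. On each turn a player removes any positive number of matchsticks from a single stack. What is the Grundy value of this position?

Compute the nim-sum pairwise:
6 ⊕ 6 = 0
0 ⊕ 4 = 4

4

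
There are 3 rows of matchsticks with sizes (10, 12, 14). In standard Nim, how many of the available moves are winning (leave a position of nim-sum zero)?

3

Compute the nim-sum pairwise:
10 ⊕ 12 = 6
6 ⊕ 14 = 8
The overall nim-sum is X = 8. A row of size p has a winning move iff p XOR X < p (reduce it to p XOR X).
  10: 10 XOR 8 = 2 < 10 — winning move (to 2).
  12: 12 XOR 8 = 4 < 12 — winning move (to 4).
  14: 14 XOR 8 = 6 < 14 — winning move (to 6).
That gives 3 winning moves.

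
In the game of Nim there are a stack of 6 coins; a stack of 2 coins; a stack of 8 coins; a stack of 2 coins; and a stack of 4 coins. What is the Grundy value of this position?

10

Compute the nim-sum pairwise:
6 ⊕ 2 = 4
4 ⊕ 8 = 12
12 ⊕ 2 = 14
14 ⊕ 4 = 10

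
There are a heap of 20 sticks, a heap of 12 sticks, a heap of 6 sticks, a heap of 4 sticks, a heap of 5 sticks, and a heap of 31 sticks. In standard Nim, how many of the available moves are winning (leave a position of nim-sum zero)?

0

In binary:
  10100  (20)
  01100  (12)
  00110  (6)
  00100  (4)
  00101  (5)
  11111  (31)
  -----
  00000  (0)
The nim-sum is already 0, so every move leaves a nonzero nim-sum — there are no winning moves.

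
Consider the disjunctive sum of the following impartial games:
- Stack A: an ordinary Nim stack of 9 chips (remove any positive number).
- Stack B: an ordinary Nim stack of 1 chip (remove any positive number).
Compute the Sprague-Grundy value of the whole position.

8

Stack A is a plain Nim stack of size 9, so its Grundy value is 9.
Stack B is a plain Nim stack of size 1, so its Grundy value is 1.
The value of a disjunctive sum is the nim-sum of the parts.
Combined value = 9 ⊕ 1 = 8.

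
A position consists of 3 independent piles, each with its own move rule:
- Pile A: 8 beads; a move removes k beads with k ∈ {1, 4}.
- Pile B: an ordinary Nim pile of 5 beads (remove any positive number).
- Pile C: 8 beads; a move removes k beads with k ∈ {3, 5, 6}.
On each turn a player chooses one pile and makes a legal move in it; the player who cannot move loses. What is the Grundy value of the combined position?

6

For pile A, compute g(0), g(1), … with moves {1, 4}:
g(0) = mex{} = 0
g(1) = mex{0} = 1
g(2) = mex{1} = 0
g(3) = mex{0} = 1
g(4) = mex{0,1} = 2
g(5) = mex{1,2} = 0
g(6) = mex{0} = 1
g(7) = mex{1} = 0
g(8) = mex{0,2} = 1
So g(8) = 1.
Pile B is a plain Nim pile of size 5, so its Grundy value is 5.
For pile C, compute g(0), g(1), … with moves {3, 5, 6}:
k:     0  1  2  3  4  5  6  7  8
g(k):  0  0  0  1  1  1  2  2  2
So g(8) = 2.
The value of a disjunctive sum is the nim-sum of the parts.
Combined value = 1 XOR 5 XOR 2 = 6.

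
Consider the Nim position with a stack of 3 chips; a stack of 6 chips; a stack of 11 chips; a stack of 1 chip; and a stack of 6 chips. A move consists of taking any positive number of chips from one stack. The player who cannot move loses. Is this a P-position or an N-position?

Bitwise XOR of the heap sizes:
  0011  (3)
  0110  (6)
  1011  (11)
  0001  (1)
  0110  (6)
  ----
  1001  (9)
The nim-sum is 9 ≠ 0, so this is an N-position: the player to move can win.

N-position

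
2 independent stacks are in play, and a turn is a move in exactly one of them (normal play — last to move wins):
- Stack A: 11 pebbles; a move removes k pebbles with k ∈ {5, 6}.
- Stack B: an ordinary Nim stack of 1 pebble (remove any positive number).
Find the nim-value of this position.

1

Build the Grundy sequence for stack A with g(k) = mex{g(k−s) : s ∈ {5, 6}, s ≤ k}:
g(0) = mex{} = 0
g(1) = mex{} = 0
g(2) = mex{} = 0
g(3) = mex{} = 0
g(4) = mex{} = 0
g(5) = mex{0} = 1
g(6) = mex{0} = 1
g(7) = mex{0} = 1
g(8) = mex{0} = 1
g(9) = mex{0} = 1
g(10) = mex{0,1} = 2
g(11) = mex{1} = 0
So g(11) = 0.
Stack B is a plain Nim stack of size 1, so its Grundy value is 1.
By the Sprague-Grundy theorem, the Grundy value of a sum of independent games is the XOR of the component values.
Combined value = 0 ⊕ 1 = 1.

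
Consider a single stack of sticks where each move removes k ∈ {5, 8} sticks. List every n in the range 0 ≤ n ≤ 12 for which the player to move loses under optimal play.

Build the Grundy sequence with g(k) = mex{g(k−s) : s ∈ {5, 8}, s ≤ k}:
k:     0  1  2  3  4  5  6  7  8  9 10 11 12
g(k):  0  0  0  0  0  1  1  1  1  1  2  2  2
The P-positions (g = 0) in 0..12 are 0, 1, 2, 3, 4.

0, 1, 2, 3, 4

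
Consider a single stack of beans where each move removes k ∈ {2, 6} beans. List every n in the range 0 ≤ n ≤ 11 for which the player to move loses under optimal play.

0, 1, 4, 5, 8, 9

Build the Grundy sequence with g(k) = mex{g(k−s) : s ∈ {2, 6}, s ≤ k}:
k:     0  1  2  3  4  5  6  7  8  9 10 11
g(k):  0  0  1  1  0  0  1  1  0  0  1  1
The P-positions (g = 0) in 0..11 are 0, 1, 4, 5, 8, 9.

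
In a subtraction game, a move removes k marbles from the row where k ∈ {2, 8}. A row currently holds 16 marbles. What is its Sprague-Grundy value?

Build the Grundy sequence with g(k) = mex{g(k−s) : s ∈ {2, 8}, s ≤ k}:
k:     0  1  2  3  4  5  6  7  8  9 10 11 12 13 14 15 16
g(k):  0  0  1  1  0  0  1  1  2  2  0  0  1  1  0  0  1
So g(16) = 1.

1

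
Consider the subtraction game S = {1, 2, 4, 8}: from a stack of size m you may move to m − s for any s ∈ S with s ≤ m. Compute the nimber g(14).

Compute g(0), g(1), … for moves {1, 2, 4, 8}:
g(0) = mex{} = 0
g(1) = mex{0} = 1
g(2) = mex{0,1} = 2
g(3) = mex{1,2} = 0
g(4) = mex{0,2} = 1
g(5) = mex{0,1} = 2
g(6) = mex{1,2} = 0
g(7) = mex{0,2} = 1
g(8) = mex{0,1} = 2
g(9) = mex{1,2} = 0
g(10) = mex{0,2} = 1
g(11) = mex{0,1} = 2
g(12) = mex{1,2} = 0
g(13) = mex{0,2} = 1
g(14) = mex{0,1} = 2
So g(14) = 2.

2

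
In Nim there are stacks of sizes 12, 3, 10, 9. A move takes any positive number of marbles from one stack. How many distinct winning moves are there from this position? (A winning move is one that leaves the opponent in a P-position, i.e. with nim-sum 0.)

3

Compute the nim-sum pairwise:
12 XOR 3 = 15
15 XOR 10 = 5
5 XOR 9 = 12
The overall nim-sum is X = 12. A stack of size p has a winning move iff p XOR X < p (reduce it to p XOR X).
  12: 12 XOR 12 = 0 < 12 — winning move (to 0).
  3: 3 XOR 12 = 15 ≥ 3 — no move.
  10: 10 XOR 12 = 6 < 10 — winning move (to 6).
  9: 9 XOR 12 = 5 < 9 — winning move (to 5).
That gives 3 winning moves.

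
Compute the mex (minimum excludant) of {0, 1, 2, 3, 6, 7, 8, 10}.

4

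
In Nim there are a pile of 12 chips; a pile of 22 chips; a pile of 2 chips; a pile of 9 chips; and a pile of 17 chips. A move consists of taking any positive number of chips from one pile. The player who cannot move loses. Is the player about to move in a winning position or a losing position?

Losing position

Compute the nim-sum pairwise:
12 XOR 22 = 26
26 XOR 2 = 24
24 XOR 9 = 17
17 XOR 17 = 0
The nim-sum is 0, so this is a P-position: the player to move is in a losing position under optimal play.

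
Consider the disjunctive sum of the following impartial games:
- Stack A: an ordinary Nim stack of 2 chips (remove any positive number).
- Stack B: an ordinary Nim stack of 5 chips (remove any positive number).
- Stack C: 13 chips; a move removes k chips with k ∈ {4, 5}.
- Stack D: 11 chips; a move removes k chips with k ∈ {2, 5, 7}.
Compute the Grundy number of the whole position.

Stack A is a plain Nim stack of size 2, so its Grundy value is 2.
Stack B is a plain Nim stack of size 5, so its Grundy value is 5.
Build the Grundy sequence for stack C with g(k) = mex{g(k−s) : s ∈ {4, 5}, s ≤ k}:
k:     0  1  2  3  4  5  6  7  8  9 10 11 12 13
g(k):  0  0  0  0  1  1  1  1  2  0  0  0  0  1
So g(13) = 1.
Build the Grundy sequence for stack D with g(k) = mex{g(k−s) : s ∈ {2, 5, 7}, s ≤ k}:
g(0) = mex{} = 0
g(1) = mex{} = 0
g(2) = mex{0} = 1
g(3) = mex{0} = 1
g(4) = mex{1} = 0
g(5) = mex{0,1} = 2
g(6) = mex{0} = 1
g(7) = mex{0,1,2} = 3
g(8) = mex{0,1} = 2
g(9) = mex{0,1,3} = 2
g(10) = mex{1,2} = 0
g(11) = mex{0,1,2} = 3
So g(11) = 3.
By the Sprague-Grundy theorem, the Grundy value of a sum of independent games is the XOR of the component values.
Combined value = 2 ⊕ 5 ⊕ 1 ⊕ 3 = 5.

5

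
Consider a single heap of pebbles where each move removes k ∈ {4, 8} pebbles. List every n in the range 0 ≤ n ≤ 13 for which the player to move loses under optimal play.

0, 1, 2, 3, 12, 13

Grundy values for subtraction set {4, 8}:
g(0) = mex{} = 0
g(1) = mex{} = 0
g(2) = mex{} = 0
g(3) = mex{} = 0
g(4) = mex{0} = 1
g(5) = mex{0} = 1
g(6) = mex{0} = 1
g(7) = mex{0} = 1
g(8) = mex{0,1} = 2
g(9) = mex{0,1} = 2
g(10) = mex{0,1} = 2
g(11) = mex{0,1} = 2
g(12) = mex{1,2} = 0
g(13) = mex{1,2} = 0
The P-positions (g = 0) in 0..13 are 0, 1, 2, 3, 12, 13.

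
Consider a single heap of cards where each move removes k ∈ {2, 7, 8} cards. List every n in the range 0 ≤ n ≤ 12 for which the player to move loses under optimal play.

0, 1, 4, 5, 10

Grundy values for subtraction set {2, 7, 8}:
g(0) = mex{} = 0
g(1) = mex{} = 0
g(2) = mex{0} = 1
g(3) = mex{0} = 1
g(4) = mex{1} = 0
g(5) = mex{1} = 0
g(6) = mex{0} = 1
g(7) = mex{0} = 1
g(8) = mex{0,1} = 2
g(9) = mex{0,1} = 2
g(10) = mex{1,2} = 0
g(11) = mex{0,1,2} = 3
g(12) = mex{0} = 1
The P-positions (g = 0) in 0..12 are 0, 1, 4, 5, 10.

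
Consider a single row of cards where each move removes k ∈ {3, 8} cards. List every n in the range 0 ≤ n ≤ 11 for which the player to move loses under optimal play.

0, 1, 2, 6, 7, 11

Compute g(0), g(1), … for moves {3, 8}:
k:     0  1  2  3  4  5  6  7  8  9 10 11
g(k):  0  0  0  1  1  1  0  0  2  1  1  0
The P-positions (g = 0) in 0..11 are 0, 1, 2, 6, 7, 11.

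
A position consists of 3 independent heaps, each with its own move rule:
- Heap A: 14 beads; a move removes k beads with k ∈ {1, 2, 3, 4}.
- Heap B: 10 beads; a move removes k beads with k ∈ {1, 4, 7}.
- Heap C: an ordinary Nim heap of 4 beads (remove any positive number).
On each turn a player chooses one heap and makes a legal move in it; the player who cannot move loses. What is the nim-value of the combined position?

0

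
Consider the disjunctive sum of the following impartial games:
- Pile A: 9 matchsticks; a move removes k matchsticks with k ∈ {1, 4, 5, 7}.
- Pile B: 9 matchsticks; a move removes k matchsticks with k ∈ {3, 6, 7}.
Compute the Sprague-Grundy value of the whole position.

Grundy values for pile A (subtraction set {1, 4, 5, 7}):
g(0) = mex{} = 0
g(1) = mex{0} = 1
g(2) = mex{1} = 0
g(3) = mex{0} = 1
g(4) = mex{0,1} = 2
g(5) = mex{0,1,2} = 3
g(6) = mex{0,1,3} = 2
g(7) = mex{0,1,2} = 3
g(8) = mex{1,2,3} = 0
g(9) = mex{0,2,3} = 1
So g(9) = 1.
Build the Grundy sequence for pile B with g(k) = mex{g(k−s) : s ∈ {3, 6, 7}, s ≤ k}:
k:     0  1  2  3  4  5  6  7  8  9
g(k):  0  0  0  1  1  1  2  2  2  3
So g(9) = 3.
The value of a disjunctive sum is the nim-sum of the parts.
Combined value = 1 ⊕ 3 = 2.

2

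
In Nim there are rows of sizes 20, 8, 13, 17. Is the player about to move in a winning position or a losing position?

Nim-sum: 20 ⊕ 8 ⊕ 13 ⊕ 17 = 0.
The nim-sum is 0, so this is a P-position: the player to move is in a losing position under optimal play.

Losing position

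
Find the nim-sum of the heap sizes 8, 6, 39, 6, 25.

54

Compute the nim-sum pairwise:
8 ^ 6 = 14
14 ^ 39 = 41
41 ^ 6 = 47
47 ^ 25 = 54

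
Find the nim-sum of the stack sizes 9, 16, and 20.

13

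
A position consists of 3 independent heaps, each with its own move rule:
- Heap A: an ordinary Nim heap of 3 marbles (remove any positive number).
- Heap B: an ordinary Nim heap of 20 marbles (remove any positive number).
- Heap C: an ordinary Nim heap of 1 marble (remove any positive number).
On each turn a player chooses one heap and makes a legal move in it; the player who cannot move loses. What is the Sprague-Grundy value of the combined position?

22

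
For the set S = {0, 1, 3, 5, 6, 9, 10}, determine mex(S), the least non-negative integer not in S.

The values 0, 1 are all present; 2 is the first non-negative integer missing from the set.

2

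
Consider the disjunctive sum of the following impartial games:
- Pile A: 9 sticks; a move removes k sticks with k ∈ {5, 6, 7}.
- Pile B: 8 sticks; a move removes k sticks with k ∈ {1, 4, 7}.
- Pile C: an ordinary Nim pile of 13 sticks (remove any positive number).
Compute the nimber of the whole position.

For pile A, compute g(0), g(1), … with moves {5, 6, 7}:
g(0) = mex{} = 0
g(1) = mex{} = 0
g(2) = mex{} = 0
g(3) = mex{} = 0
g(4) = mex{} = 0
g(5) = mex{0} = 1
g(6) = mex{0} = 1
g(7) = mex{0} = 1
g(8) = mex{0} = 1
g(9) = mex{0} = 1
So g(9) = 1.
Build the Grundy sequence for pile B with g(k) = mex{g(k−s) : s ∈ {1, 4, 7}, s ≤ k}:
k:     0  1  2  3  4  5  6  7  8
g(k):  0  1  0  1  2  0  1  2  0
So g(8) = 0.
Pile C is a plain Nim pile of size 13, so its Grundy value is 13.
The value of a disjunctive sum is the nim-sum of the parts.
Combined value = 1 ⊕ 0 ⊕ 13 = 12.

12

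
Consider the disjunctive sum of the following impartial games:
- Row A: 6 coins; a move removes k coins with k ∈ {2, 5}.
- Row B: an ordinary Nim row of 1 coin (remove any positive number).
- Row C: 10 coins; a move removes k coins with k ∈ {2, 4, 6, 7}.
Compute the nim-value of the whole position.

0

Grundy values for row A (subtraction set {2, 5}):
k:     0  1  2  3  4  5  6
g(k):  0  0  1  1  0  2  1
So g(6) = 1.
Row B is a plain Nim row of size 1, so its Grundy value is 1.
Build the Grundy sequence for row C with g(k) = mex{g(k−s) : s ∈ {2, 4, 6, 7}, s ≤ k}:
g(0) = mex{} = 0
g(1) = mex{} = 0
g(2) = mex{0} = 1
g(3) = mex{0} = 1
g(4) = mex{0,1} = 2
g(5) = mex{0,1} = 2
g(6) = mex{0,1,2} = 3
g(7) = mex{0,1,2} = 3
g(8) = mex{0,1,2,3} = 4
g(9) = mex{1,2,3} = 0
g(10) = mex{1,2,3,4} = 0
So g(10) = 0.
By the Sprague-Grundy theorem, the Grundy value of a sum of independent games is the XOR of the component values.
Combined value = 1 XOR 1 XOR 0 = 0.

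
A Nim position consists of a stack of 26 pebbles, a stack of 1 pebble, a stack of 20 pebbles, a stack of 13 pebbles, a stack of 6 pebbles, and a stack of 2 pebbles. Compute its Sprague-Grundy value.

6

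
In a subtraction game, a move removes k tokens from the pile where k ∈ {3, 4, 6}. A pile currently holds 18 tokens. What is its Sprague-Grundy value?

0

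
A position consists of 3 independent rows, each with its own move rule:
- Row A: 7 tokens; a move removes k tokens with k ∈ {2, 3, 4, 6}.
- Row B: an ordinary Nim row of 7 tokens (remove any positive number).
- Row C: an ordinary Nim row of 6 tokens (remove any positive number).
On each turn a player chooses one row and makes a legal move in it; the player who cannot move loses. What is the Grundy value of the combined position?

Grundy values for row A (subtraction set {2, 3, 4, 6}):
k:     0  1  2  3  4  5  6  7
g(k):  0  0  1  1  2  2  3  3
So g(7) = 3.
Row B is a plain Nim row of size 7, so its Grundy value is 7.
Row C is a plain Nim row of size 6, so its Grundy value is 6.
By the Sprague-Grundy theorem, the Grundy value of a sum of independent games is the XOR of the component values.
Combined value = 3 ⊕ 7 ⊕ 6 = 2.

2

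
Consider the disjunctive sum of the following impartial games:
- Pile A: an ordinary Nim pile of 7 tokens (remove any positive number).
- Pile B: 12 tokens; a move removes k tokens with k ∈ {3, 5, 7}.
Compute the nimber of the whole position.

Pile A is a plain Nim pile of size 7, so its Grundy value is 7.
Grundy values for pile B (subtraction set {3, 5, 7}):
k:     0  1  2  3  4  5  6  7  8  9 10 11 12
g(k):  0  0  0  1  1  1  2  2  2  3  0  0  0
So g(12) = 0.
The value of a disjunctive sum is the nim-sum of the parts.
Combined value = 7 ⊕ 0 = 7.

7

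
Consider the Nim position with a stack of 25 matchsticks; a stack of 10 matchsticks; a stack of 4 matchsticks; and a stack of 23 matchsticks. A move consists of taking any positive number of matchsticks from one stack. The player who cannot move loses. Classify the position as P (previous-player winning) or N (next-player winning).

Nim-sum: 25 XOR 10 XOR 4 XOR 23 = 0.
The nim-sum is 0, so this is a P-position: the player to move is in a losing position under optimal play.

P-position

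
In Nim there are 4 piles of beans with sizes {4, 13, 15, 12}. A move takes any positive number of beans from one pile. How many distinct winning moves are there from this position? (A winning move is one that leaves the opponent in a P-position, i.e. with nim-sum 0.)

Write each in binary and XOR column by column:
  0100  (4)
  1101  (13)
  1111  (15)
  1100  (12)
  ----
  1010  (10)
The overall nim-sum is X = 10. A pile of size p has a winning move iff p XOR X < p (reduce it to p XOR X).
  4: 4 XOR 10 = 14 ≥ 4 — no move.
  13: 13 XOR 10 = 7 < 13 — winning move (to 7).
  15: 15 XOR 10 = 5 < 15 — winning move (to 5).
  12: 12 XOR 10 = 6 < 12 — winning move (to 6).
That gives 3 winning moves.

3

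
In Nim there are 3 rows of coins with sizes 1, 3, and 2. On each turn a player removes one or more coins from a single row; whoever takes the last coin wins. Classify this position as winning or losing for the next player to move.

Losing position

Bitwise XOR of the heap sizes:
  01  (1)
  11  (3)
  10  (2)
  --
  00  (0)
The nim-sum is 0, so this is a P-position: the player to move is in a losing position under optimal play.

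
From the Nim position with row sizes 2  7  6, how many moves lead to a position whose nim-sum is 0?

3

Write each in binary and XOR column by column:
  010  (2)
  111  (7)
  110  (6)
  ---
  011  (3)
The overall nim-sum is X = 3. A row of size p has a winning move iff p XOR X < p (reduce it to p XOR X).
  2: 2 XOR 3 = 1 < 2 — winning move (to 1).
  7: 7 XOR 3 = 4 < 7 — winning move (to 4).
  6: 6 XOR 3 = 5 < 6 — winning move (to 5).
That gives 3 winning moves.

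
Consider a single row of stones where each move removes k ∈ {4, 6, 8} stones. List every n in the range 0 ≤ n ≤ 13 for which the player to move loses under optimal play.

0, 1, 2, 3, 12, 13

Grundy values for subtraction set {4, 6, 8}:
g(0) = mex{} = 0
g(1) = mex{} = 0
g(2) = mex{} = 0
g(3) = mex{} = 0
g(4) = mex{0} = 1
g(5) = mex{0} = 1
g(6) = mex{0} = 1
g(7) = mex{0} = 1
g(8) = mex{0,1} = 2
g(9) = mex{0,1} = 2
g(10) = mex{0,1} = 2
g(11) = mex{0,1} = 2
g(12) = mex{1,2} = 0
g(13) = mex{1,2} = 0
The P-positions (g = 0) in 0..13 are 0, 1, 2, 3, 12, 13.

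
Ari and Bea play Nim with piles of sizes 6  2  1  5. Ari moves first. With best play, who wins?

Bea wins

Nim-sum: 6 ⊕ 2 ⊕ 1 ⊕ 5 = 0.
The nim-sum is 0, so this is a P-position: the player to move is in a losing position under optimal play; Ari is about to move from it and so loses — Bea wins.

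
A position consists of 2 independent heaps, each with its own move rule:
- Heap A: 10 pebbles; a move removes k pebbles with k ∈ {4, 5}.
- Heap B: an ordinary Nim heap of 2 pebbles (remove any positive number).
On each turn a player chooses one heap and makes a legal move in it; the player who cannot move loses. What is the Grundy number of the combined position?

Build the Grundy sequence for heap A with g(k) = mex{g(k−s) : s ∈ {4, 5}, s ≤ k}:
k:     0  1  2  3  4  5  6  7  8  9 10
g(k):  0  0  0  0  1  1  1  1  2  0  0
So g(10) = 0.
Heap B is a plain Nim heap of size 2, so its Grundy value is 2.
The value of a disjunctive sum is the nim-sum of the parts.
Combined value = 0 XOR 2 = 2.

2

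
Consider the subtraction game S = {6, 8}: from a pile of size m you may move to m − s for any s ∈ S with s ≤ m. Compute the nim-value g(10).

1

Build the Grundy sequence with g(k) = mex{g(k−s) : s ∈ {6, 8}, s ≤ k}:
k:     0  1  2  3  4  5  6  7  8  9 10
g(k):  0  0  0  0  0  0  1  1  1  1  1
So g(10) = 1.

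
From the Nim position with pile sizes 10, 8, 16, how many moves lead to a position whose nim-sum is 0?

In binary:
  01010  (10)
  01000  (8)
  10000  (16)
  -----
  10010  (18)
The overall nim-sum is X = 18. A pile of size p has a winning move iff p XOR X < p (reduce it to p XOR X).
  10: 10 XOR 18 = 24 ≥ 10 — no move.
  8: 8 XOR 18 = 26 ≥ 8 — no move.
  16: 16 XOR 18 = 2 < 16 — winning move (to 2).
That gives 1 winning move.

1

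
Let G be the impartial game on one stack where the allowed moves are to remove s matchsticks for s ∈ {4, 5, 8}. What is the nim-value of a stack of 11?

Build the Grundy sequence with g(k) = mex{g(k−s) : s ∈ {4, 5, 8}, s ≤ k}:
g(0) = mex{} = 0
g(1) = mex{} = 0
g(2) = mex{} = 0
g(3) = mex{} = 0
g(4) = mex{0} = 1
g(5) = mex{0} = 1
g(6) = mex{0} = 1
g(7) = mex{0} = 1
g(8) = mex{0,1} = 2
g(9) = mex{0,1} = 2
g(10) = mex{0,1} = 2
g(11) = mex{0,1} = 2
So g(11) = 2.

2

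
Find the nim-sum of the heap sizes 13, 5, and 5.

13

Nim-sum: 13 ^ 5 ^ 5 = 13.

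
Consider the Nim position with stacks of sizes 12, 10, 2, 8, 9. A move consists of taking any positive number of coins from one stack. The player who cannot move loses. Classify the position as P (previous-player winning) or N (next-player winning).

Compute the nim-sum pairwise:
12 XOR 10 = 6
6 XOR 2 = 4
4 XOR 8 = 12
12 XOR 9 = 5
The nim-sum is 5 ≠ 0, so this is an N-position: the player to move can win.

N-position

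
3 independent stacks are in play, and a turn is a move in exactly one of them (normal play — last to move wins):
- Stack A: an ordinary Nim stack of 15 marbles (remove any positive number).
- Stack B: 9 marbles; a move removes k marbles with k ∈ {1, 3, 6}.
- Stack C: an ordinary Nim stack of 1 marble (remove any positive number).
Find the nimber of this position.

Stack A is a plain Nim stack of size 15, so its Grundy value is 15.
For stack B, compute g(0), g(1), … with moves {1, 3, 6}:
g(0) = mex{} = 0
g(1) = mex{0} = 1
g(2) = mex{1} = 0
g(3) = mex{0} = 1
g(4) = mex{1} = 0
g(5) = mex{0} = 1
g(6) = mex{0,1} = 2
g(7) = mex{0,1,2} = 3
g(8) = mex{0,1,3} = 2
g(9) = mex{1,2} = 0
So g(9) = 0.
Stack C is a plain Nim stack of size 1, so its Grundy value is 1.
By the Sprague-Grundy theorem, the Grundy value of a sum of independent games is the XOR of the component values.
Combined value = 15 ⊕ 0 ⊕ 1 = 14.

14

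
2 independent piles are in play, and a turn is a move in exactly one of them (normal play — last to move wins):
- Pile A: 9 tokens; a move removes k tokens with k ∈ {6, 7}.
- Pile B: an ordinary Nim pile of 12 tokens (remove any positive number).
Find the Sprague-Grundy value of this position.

Build the Grundy sequence for pile A with g(k) = mex{g(k−s) : s ∈ {6, 7}, s ≤ k}:
k:     0  1  2  3  4  5  6  7  8  9
g(k):  0  0  0  0  0  0  1  1  1  1
So g(9) = 1.
Pile B is a plain Nim pile of size 12, so its Grundy value is 12.
By the Sprague-Grundy theorem, the Grundy value of a sum of independent games is the XOR of the component values.
Combined value = 1 ⊕ 12 = 13.

13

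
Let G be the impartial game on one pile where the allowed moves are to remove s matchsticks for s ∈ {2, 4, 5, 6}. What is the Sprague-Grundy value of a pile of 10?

Grundy values for subtraction set {2, 4, 5, 6}:
g(0) = mex{} = 0
g(1) = mex{} = 0
g(2) = mex{0} = 1
g(3) = mex{0} = 1
g(4) = mex{0,1} = 2
g(5) = mex{0,1} = 2
g(6) = mex{0,1,2} = 3
g(7) = mex{0,1,2} = 3
g(8) = mex{1,2,3} = 0
g(9) = mex{1,2,3} = 0
g(10) = mex{0,2,3} = 1
So g(10) = 1.

1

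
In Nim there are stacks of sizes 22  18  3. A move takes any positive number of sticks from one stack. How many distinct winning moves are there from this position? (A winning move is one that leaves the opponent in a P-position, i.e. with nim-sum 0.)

Write each in binary and XOR column by column:
  10110  (22)
  10010  (18)
  00011  (3)
  -----
  00111  (7)
The overall nim-sum is X = 7. A stack of size p has a winning move iff p XOR X < p (reduce it to p XOR X).
  22: 22 XOR 7 = 17 < 22 — winning move (to 17).
  18: 18 XOR 7 = 21 ≥ 18 — no move.
  3: 3 XOR 7 = 4 ≥ 3 — no move.
That gives 1 winning move.

1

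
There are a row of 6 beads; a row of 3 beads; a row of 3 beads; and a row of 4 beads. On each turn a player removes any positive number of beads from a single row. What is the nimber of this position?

Compute the nim-sum pairwise:
6 ^ 3 = 5
5 ^ 3 = 6
6 ^ 4 = 2

2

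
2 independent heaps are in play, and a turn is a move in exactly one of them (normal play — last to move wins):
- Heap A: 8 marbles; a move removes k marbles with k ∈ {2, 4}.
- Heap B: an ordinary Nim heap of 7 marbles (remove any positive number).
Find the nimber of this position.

6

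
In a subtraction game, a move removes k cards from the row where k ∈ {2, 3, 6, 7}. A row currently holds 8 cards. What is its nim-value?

2

Build the Grundy sequence with g(k) = mex{g(k−s) : s ∈ {2, 3, 6, 7}, s ≤ k}:
g(0) = mex{} = 0
g(1) = mex{} = 0
g(2) = mex{0} = 1
g(3) = mex{0} = 1
g(4) = mex{0,1} = 2
g(5) = mex{1} = 0
g(6) = mex{0,1,2} = 3
g(7) = mex{0,2} = 1
g(8) = mex{0,1,3} = 2
So g(8) = 2.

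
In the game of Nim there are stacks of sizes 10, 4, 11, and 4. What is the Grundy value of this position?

Nim-sum: 10 ^ 4 ^ 11 ^ 4 = 1.

1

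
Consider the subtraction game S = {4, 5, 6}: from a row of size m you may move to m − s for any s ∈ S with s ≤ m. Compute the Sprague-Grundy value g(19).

Compute g(0), g(1), … for moves {4, 5, 6}:
k:     0  1  2  3  4  5  6  7  8  9 10 11 12 13 14 15 16 17 18 19
g(k):  0  0  0  0  1  1  1  1  2  2  0  0  0  0  1  1  1  1  2  2
So g(19) = 2.

2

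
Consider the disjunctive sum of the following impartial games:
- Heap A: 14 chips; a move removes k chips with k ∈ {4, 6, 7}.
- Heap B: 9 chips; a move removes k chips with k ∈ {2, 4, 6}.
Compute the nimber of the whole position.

0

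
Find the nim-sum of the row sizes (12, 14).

Nim-sum: 12 ^ 14 = 2.

2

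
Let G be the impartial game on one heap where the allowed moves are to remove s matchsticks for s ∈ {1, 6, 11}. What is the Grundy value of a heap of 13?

Build the Grundy sequence with g(k) = mex{g(k−s) : s ∈ {1, 6, 11}, s ≤ k}:
g(0) = mex{} = 0
g(1) = mex{0} = 1
g(2) = mex{1} = 0
g(3) = mex{0} = 1
g(4) = mex{1} = 0
g(5) = mex{0} = 1
g(6) = mex{0,1} = 2
g(7) = mex{1,2} = 0
g(8) = mex{0} = 1
g(9) = mex{1} = 0
g(10) = mex{0} = 1
g(11) = mex{0,1} = 2
g(12) = mex{1,2} = 0
g(13) = mex{0} = 1
So g(13) = 1.

1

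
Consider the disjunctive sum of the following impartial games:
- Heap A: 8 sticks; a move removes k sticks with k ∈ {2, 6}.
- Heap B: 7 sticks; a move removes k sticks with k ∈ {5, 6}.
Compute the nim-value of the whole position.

1

Grundy values for heap A (subtraction set {2, 6}):
g(0) = mex{} = 0
g(1) = mex{} = 0
g(2) = mex{0} = 1
g(3) = mex{0} = 1
g(4) = mex{1} = 0
g(5) = mex{1} = 0
g(6) = mex{0} = 1
g(7) = mex{0} = 1
g(8) = mex{1} = 0
So g(8) = 0.
For heap B, compute g(0), g(1), … with moves {5, 6}:
k:     0  1  2  3  4  5  6  7
g(k):  0  0  0  0  0  1  1  1
So g(7) = 1.
The value of a disjunctive sum is the nim-sum of the parts.
Combined value = 0 XOR 1 = 1.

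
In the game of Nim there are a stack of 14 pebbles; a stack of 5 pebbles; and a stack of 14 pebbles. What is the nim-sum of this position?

Nim-sum: 14 ^ 5 ^ 14 = 5.

5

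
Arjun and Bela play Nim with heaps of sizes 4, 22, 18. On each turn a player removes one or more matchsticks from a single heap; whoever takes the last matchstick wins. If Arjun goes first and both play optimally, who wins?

Write each in binary and XOR column by column:
  00100  (4)
  10110  (22)
  10010  (18)
  -----
  00000  (0)
The nim-sum is 0, so this is a P-position: the player to move is in a losing position under optimal play; Arjun is about to move from it and so loses — Bela wins.

Bela wins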